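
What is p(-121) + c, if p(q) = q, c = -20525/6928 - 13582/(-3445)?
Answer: -2864514689/23866960 ≈ -120.02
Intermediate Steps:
c = 23387471/23866960 (c = -20525*1/6928 - 13582*(-1/3445) = -20525/6928 + 13582/3445 = 23387471/23866960 ≈ 0.97991)
p(-121) + c = -121 + 23387471/23866960 = -2864514689/23866960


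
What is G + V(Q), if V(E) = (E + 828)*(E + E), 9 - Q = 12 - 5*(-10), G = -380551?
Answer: -462701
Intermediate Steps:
Q = -53 (Q = 9 - (12 - 5*(-10)) = 9 - (12 + 50) = 9 - 1*62 = 9 - 62 = -53)
V(E) = 2*E*(828 + E) (V(E) = (828 + E)*(2*E) = 2*E*(828 + E))
G + V(Q) = -380551 + 2*(-53)*(828 - 53) = -380551 + 2*(-53)*775 = -380551 - 82150 = -462701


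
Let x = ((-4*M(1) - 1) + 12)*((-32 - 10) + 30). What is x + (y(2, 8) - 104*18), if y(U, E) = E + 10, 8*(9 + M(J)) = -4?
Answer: -2442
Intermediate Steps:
M(J) = -19/2 (M(J) = -9 + (1/8)*(-4) = -9 - 1/2 = -19/2)
y(U, E) = 10 + E
x = -588 (x = ((-4*(-19/2) - 1) + 12)*((-32 - 10) + 30) = ((38 - 1) + 12)*(-42 + 30) = (37 + 12)*(-12) = 49*(-12) = -588)
x + (y(2, 8) - 104*18) = -588 + ((10 + 8) - 104*18) = -588 + (18 - 1872) = -588 - 1854 = -2442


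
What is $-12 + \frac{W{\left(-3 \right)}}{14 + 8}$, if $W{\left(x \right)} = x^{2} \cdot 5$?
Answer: $- \frac{219}{22} \approx -9.9545$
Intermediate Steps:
$W{\left(x \right)} = 5 x^{2}$
$-12 + \frac{W{\left(-3 \right)}}{14 + 8} = -12 + \frac{5 \left(-3\right)^{2}}{14 + 8} = -12 + \frac{5 \cdot 9}{22} = -12 + 45 \cdot \frac{1}{22} = -12 + \frac{45}{22} = - \frac{219}{22}$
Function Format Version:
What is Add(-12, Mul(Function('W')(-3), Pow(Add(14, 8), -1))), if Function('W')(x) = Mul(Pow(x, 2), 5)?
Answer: Rational(-219, 22) ≈ -9.9545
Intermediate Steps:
Function('W')(x) = Mul(5, Pow(x, 2))
Add(-12, Mul(Function('W')(-3), Pow(Add(14, 8), -1))) = Add(-12, Mul(Mul(5, Pow(-3, 2)), Pow(Add(14, 8), -1))) = Add(-12, Mul(Mul(5, 9), Pow(22, -1))) = Add(-12, Mul(45, Rational(1, 22))) = Add(-12, Rational(45, 22)) = Rational(-219, 22)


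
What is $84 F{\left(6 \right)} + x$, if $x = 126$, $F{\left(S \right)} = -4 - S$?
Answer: $-714$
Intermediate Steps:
$84 F{\left(6 \right)} + x = 84 \left(-4 - 6\right) + 126 = 84 \left(-10\right) + 126 = -840 + 126 = -714$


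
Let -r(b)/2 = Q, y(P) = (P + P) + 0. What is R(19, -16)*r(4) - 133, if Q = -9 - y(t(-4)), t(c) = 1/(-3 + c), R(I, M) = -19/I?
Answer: -1053/7 ≈ -150.43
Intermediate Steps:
y(P) = 2*P (y(P) = 2*P + 0 = 2*P)
Q = -61/7 (Q = -9 - 2/(-3 - 4) = -9 - 2/(-7) = -9 - 2*(-1)/7 = -9 - 1*(-2/7) = -9 + 2/7 = -61/7 ≈ -8.7143)
r(b) = 122/7 (r(b) = -2*(-61/7) = 122/7)
R(19, -16)*r(4) - 133 = -19/19*(122/7) - 133 = -19*1/19*(122/7) - 133 = -1*122/7 - 133 = -122/7 - 133 = -1053/7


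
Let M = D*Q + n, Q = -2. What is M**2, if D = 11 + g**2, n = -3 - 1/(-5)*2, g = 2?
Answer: 26569/25 ≈ 1062.8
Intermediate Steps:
n = -13/5 (n = -3 - 1*(-1/5)*2 = -3 + (1/5)*2 = -3 + 2/5 = -13/5 ≈ -2.6000)
D = 15 (D = 11 + 2**2 = 11 + 4 = 15)
M = -163/5 (M = 15*(-2) - 13/5 = -30 - 13/5 = -163/5 ≈ -32.600)
M**2 = (-163/5)**2 = 26569/25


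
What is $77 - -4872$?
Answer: $4949$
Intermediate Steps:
$77 - -4872 = 77 + 4872 = 4949$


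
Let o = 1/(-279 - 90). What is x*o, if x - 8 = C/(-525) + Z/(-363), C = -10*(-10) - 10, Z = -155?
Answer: -104887/4688145 ≈ -0.022373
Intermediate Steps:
C = 90 (C = 100 - 10 = 90)
o = -1/369 (o = 1/(-369) = -1/369 ≈ -0.0027100)
x = 104887/12705 (x = 8 + (90/(-525) - 155/(-363)) = 8 + (90*(-1/525) - 155*(-1/363)) = 8 + (-6/35 + 155/363) = 8 + 3247/12705 = 104887/12705 ≈ 8.2556)
x*o = (104887/12705)*(-1/369) = -104887/4688145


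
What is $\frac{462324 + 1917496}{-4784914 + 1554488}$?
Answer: $- \frac{1189910}{1615213} \approx -0.73669$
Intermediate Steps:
$\frac{462324 + 1917496}{-4784914 + 1554488} = \frac{2379820}{-3230426} = 2379820 \left(- \frac{1}{3230426}\right) = - \frac{1189910}{1615213}$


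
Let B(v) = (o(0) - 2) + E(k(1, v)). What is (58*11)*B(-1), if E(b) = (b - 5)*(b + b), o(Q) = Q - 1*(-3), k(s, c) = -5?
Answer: 64438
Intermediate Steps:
o(Q) = 3 + Q (o(Q) = Q + 3 = 3 + Q)
E(b) = 2*b*(-5 + b) (E(b) = (-5 + b)*(2*b) = 2*b*(-5 + b))
B(v) = 101 (B(v) = ((3 + 0) - 2) + 2*(-5)*(-5 - 5) = (3 - 2) + 2*(-5)*(-10) = 1 + 100 = 101)
(58*11)*B(-1) = (58*11)*101 = 638*101 = 64438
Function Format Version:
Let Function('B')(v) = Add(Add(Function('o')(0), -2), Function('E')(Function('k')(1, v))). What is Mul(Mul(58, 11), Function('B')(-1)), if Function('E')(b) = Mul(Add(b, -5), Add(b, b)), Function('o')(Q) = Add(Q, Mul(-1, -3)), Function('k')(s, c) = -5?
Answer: 64438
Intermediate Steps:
Function('o')(Q) = Add(3, Q) (Function('o')(Q) = Add(Q, 3) = Add(3, Q))
Function('E')(b) = Mul(2, b, Add(-5, b)) (Function('E')(b) = Mul(Add(-5, b), Mul(2, b)) = Mul(2, b, Add(-5, b)))
Function('B')(v) = 101 (Function('B')(v) = Add(Add(Add(3, 0), -2), Mul(2, -5, Add(-5, -5))) = Add(Add(3, -2), Mul(2, -5, -10)) = Add(1, 100) = 101)
Mul(Mul(58, 11), Function('B')(-1)) = Mul(Mul(58, 11), 101) = Mul(638, 101) = 64438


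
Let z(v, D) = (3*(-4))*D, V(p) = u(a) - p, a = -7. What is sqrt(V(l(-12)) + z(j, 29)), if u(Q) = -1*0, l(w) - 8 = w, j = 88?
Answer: 2*I*sqrt(86) ≈ 18.547*I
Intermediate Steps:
l(w) = 8 + w
u(Q) = 0
V(p) = -p (V(p) = 0 - p = -p)
z(v, D) = -12*D
sqrt(V(l(-12)) + z(j, 29)) = sqrt(-(8 - 12) - 12*29) = sqrt(-1*(-4) - 348) = sqrt(4 - 348) = sqrt(-344) = 2*I*sqrt(86)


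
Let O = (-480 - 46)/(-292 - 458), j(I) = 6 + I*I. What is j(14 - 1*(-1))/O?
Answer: 86625/263 ≈ 329.37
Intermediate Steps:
j(I) = 6 + I²
O = 263/375 (O = -526/(-750) = -526*(-1/750) = 263/375 ≈ 0.70133)
j(14 - 1*(-1))/O = (6 + (14 - 1*(-1))²)/(263/375) = (6 + (14 + 1)²)*(375/263) = (6 + 15²)*(375/263) = (6 + 225)*(375/263) = 231*(375/263) = 86625/263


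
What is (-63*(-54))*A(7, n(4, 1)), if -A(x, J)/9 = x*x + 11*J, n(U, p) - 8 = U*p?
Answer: -5541858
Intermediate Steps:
n(U, p) = 8 + U*p
A(x, J) = -99*J - 9*x**2 (A(x, J) = -9*(x*x + 11*J) = -9*(x**2 + 11*J) = -99*J - 9*x**2)
(-63*(-54))*A(7, n(4, 1)) = (-63*(-54))*(-99*(8 + 4*1) - 9*7**2) = 3402*(-99*(8 + 4) - 9*49) = 3402*(-99*12 - 441) = 3402*(-1188 - 441) = 3402*(-1629) = -5541858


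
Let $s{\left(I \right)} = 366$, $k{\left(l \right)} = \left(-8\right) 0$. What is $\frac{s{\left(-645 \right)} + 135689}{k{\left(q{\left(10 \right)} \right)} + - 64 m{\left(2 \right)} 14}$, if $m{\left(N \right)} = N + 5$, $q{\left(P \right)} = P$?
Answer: $- \frac{136055}{6272} \approx -21.692$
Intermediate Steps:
$k{\left(l \right)} = 0$
$m{\left(N \right)} = 5 + N$
$\frac{s{\left(-645 \right)} + 135689}{k{\left(q{\left(10 \right)} \right)} + - 64 m{\left(2 \right)} 14} = \frac{366 + 135689}{0 + - 64 \left(5 + 2\right) 14} = \frac{136055}{0 + \left(-64\right) 7 \cdot 14} = \frac{136055}{0 - 6272} = \frac{136055}{-6272} = 136055 \left(- \frac{1}{6272}\right) = - \frac{136055}{6272}$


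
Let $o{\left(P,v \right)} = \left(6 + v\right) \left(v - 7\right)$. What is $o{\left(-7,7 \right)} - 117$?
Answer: $-117$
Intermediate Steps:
$o{\left(P,v \right)} = \left(-7 + v\right) \left(6 + v\right)$ ($o{\left(P,v \right)} = \left(6 + v\right) \left(-7 + v\right) = \left(-7 + v\right) \left(6 + v\right)$)
$o{\left(-7,7 \right)} - 117 = \left(-42 + 7^{2} - 7\right) - 117 = \left(-42 + 49 - 7\right) - 117 = 0 - 117 = -117$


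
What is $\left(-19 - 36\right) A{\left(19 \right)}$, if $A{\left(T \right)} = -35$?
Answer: $1925$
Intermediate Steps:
$\left(-19 - 36\right) A{\left(19 \right)} = \left(-19 - 36\right) \left(-35\right) = \left(-55\right) \left(-35\right) = 1925$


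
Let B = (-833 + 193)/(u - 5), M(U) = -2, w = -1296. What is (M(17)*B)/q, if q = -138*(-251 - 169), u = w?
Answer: -32/1885149 ≈ -1.6975e-5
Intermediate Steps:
u = -1296
B = 640/1301 (B = (-833 + 193)/(-1296 - 5) = -640/(-1301) = -640*(-1/1301) = 640/1301 ≈ 0.49193)
q = 57960 (q = -138*(-420) = 57960)
(M(17)*B)/q = -2*640/1301/57960 = -1280/1301*1/57960 = -32/1885149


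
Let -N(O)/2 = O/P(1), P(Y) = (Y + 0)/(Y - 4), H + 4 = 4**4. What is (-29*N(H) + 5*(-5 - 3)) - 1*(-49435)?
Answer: 5547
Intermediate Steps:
H = 252 (H = -4 + 4**4 = -4 + 256 = 252)
P(Y) = Y/(-4 + Y)
N(O) = 6*O (N(O) = -2*O/(1/(-4 + 1)) = -2*O/(1/(-3)) = -2*O/(1*(-1/3)) = -2*O/(-1/3) = -2*O*(-3) = -(-6)*O = 6*O)
(-29*N(H) + 5*(-5 - 3)) - 1*(-49435) = (-174*252 + 5*(-5 - 3)) - 1*(-49435) = (-29*1512 + 5*(-8)) + 49435 = (-43848 - 40) + 49435 = -43888 + 49435 = 5547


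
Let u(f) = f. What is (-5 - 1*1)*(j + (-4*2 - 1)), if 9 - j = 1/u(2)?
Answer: 3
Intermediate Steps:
j = 17/2 (j = 9 - 1/2 = 17/2 ≈ 8.5000)
(-5 - 1*1)*(j + (-4*2 - 1)) = (-5 - 1*1)*(17/2 + (-4*2 - 1)) = (-5 - 1)*(17/2 + (-8 - 1)) = -6*(17/2 - 9) = -6*(-1/2) = 3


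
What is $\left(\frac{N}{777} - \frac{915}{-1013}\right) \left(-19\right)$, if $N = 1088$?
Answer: $- \frac{34448881}{787101} \approx -43.767$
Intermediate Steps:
$\left(\frac{N}{777} - \frac{915}{-1013}\right) \left(-19\right) = \left(\frac{1088}{777} - \frac{915}{-1013}\right) \left(-19\right) = \left(1088 \cdot \frac{1}{777} - - \frac{915}{1013}\right) \left(-19\right) = \left(\frac{1088}{777} + \frac{915}{1013}\right) \left(-19\right) = \frac{1813099}{787101} \left(-19\right) = - \frac{34448881}{787101}$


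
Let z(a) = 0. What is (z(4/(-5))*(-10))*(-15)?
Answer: 0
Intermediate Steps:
(z(4/(-5))*(-10))*(-15) = (0*(-10))*(-15) = 0*(-15) = 0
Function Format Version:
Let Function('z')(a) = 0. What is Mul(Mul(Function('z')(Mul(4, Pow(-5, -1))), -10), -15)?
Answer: 0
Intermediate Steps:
Mul(Mul(Function('z')(Mul(4, Pow(-5, -1))), -10), -15) = Mul(Mul(0, -10), -15) = Mul(0, -15) = 0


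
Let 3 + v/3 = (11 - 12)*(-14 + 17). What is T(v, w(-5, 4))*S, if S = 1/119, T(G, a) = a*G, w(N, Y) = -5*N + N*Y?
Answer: -90/119 ≈ -0.75630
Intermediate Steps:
v = -18 (v = -9 + 3*((11 - 12)*(-14 + 17)) = -9 + 3*(-1*3) = -9 + 3*(-3) = -9 - 9 = -18)
T(G, a) = G*a
S = 1/119 ≈ 0.0084034
T(v, w(-5, 4))*S = -(-90)*(-5 + 4)*(1/119) = -(-90)*(-1)*(1/119) = -18*5*(1/119) = -90*1/119 = -90/119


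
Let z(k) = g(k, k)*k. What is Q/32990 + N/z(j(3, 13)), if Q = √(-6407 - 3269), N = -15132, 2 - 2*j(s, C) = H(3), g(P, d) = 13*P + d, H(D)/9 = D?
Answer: -30264/4375 + I*√2419/16495 ≈ -6.9175 + 0.0029817*I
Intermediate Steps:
H(D) = 9*D
g(P, d) = d + 13*P
j(s, C) = -25/2 (j(s, C) = 1 - 9*3/2 = 1 - ½*27 = 1 - 27/2 = -25/2)
z(k) = 14*k² (z(k) = (k + 13*k)*k = (14*k)*k = 14*k²)
Q = 2*I*√2419 (Q = √(-9676) = 2*I*√2419 ≈ 98.367*I)
Q/32990 + N/z(j(3, 13)) = (2*I*√2419)/32990 - 15132/(14*(-25/2)²) = (2*I*√2419)*(1/32990) - 15132/(14*(625/4)) = I*√2419/16495 - 15132/4375/2 = I*√2419/16495 - 15132*2/4375 = I*√2419/16495 - 30264/4375 = -30264/4375 + I*√2419/16495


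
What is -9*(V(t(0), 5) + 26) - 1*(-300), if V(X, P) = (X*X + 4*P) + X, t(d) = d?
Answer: -114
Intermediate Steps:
V(X, P) = X + X² + 4*P (V(X, P) = (X² + 4*P) + X = X + X² + 4*P)
-9*(V(t(0), 5) + 26) - 1*(-300) = -9*((0 + 0² + 4*5) + 26) - 1*(-300) = -9*((0 + 0 + 20) + 26) + 300 = -9*(20 + 26) + 300 = -9*46 + 300 = -414 + 300 = -114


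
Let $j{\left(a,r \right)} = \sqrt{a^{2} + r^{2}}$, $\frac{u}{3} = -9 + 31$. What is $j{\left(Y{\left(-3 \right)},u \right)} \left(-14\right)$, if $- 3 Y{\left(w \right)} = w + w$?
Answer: $- 28 \sqrt{1090} \approx -924.42$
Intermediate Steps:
$u = 66$ ($u = 3 \left(-9 + 31\right) = 3 \cdot 22 = 66$)
$Y{\left(w \right)} = - \frac{2 w}{3}$ ($Y{\left(w \right)} = - \frac{w + w}{3} = - \frac{2 w}{3}$)
$j{\left(Y{\left(-3 \right)},u \right)} \left(-14\right) = \sqrt{\left(\left(- \frac{2}{3}\right) \left(-3\right)\right)^{2} + 66^{2}} \left(-14\right) = \sqrt{2^{2} + 4356} \left(-14\right) = \sqrt{4 + 4356} \left(-14\right) = \sqrt{4360} \left(-14\right) = 2 \sqrt{1090} \left(-14\right) = - 28 \sqrt{1090}$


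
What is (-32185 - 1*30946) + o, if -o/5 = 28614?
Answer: -206201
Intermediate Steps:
o = -143070 (o = -5*28614 = -143070)
(-32185 - 1*30946) + o = (-32185 - 1*30946) - 143070 = (-32185 - 30946) - 143070 = -63131 - 143070 = -206201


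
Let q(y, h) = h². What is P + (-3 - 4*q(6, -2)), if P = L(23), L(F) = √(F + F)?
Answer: -19 + √46 ≈ -12.218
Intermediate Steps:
L(F) = √2*√F (L(F) = √(2*F) = √2*√F)
P = √46 (P = √2*√23 = √46 ≈ 6.7823)
P + (-3 - 4*q(6, -2)) = √46 + (-3 - 4*(-2)²) = √46 + (-3 - 4*4) = √46 + (-3 - 16) = √46 - 19 = -19 + √46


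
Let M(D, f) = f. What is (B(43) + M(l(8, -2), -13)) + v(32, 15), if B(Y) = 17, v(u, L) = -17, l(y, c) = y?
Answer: -13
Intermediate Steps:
(B(43) + M(l(8, -2), -13)) + v(32, 15) = (17 - 13) - 17 = 4 - 17 = -13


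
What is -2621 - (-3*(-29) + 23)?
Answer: -2731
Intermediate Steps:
-2621 - (-3*(-29) + 23) = -2621 - (87 + 23) = -2621 - 1*110 = -2621 - 110 = -2731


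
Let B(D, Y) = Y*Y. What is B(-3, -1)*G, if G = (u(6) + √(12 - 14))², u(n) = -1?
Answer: (1 - I*√2)² ≈ -1.0 - 2.8284*I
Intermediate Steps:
B(D, Y) = Y²
G = (-1 + I*√2)² (G = (-1 + √(12 - 14))² = (-1 + √(-2))² = (-1 + I*√2)² ≈ -1.0 - 2.8284*I)
B(-3, -1)*G = (-1)²*(1 - I*√2)² = 1*(1 - I*√2)² = (1 - I*√2)²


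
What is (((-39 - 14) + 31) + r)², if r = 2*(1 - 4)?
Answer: 784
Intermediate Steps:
r = -6 (r = 2*(-3) = -6)
(((-39 - 14) + 31) + r)² = (((-39 - 14) + 31) - 6)² = ((-53 + 31) - 6)² = (-22 - 6)² = (-28)² = 784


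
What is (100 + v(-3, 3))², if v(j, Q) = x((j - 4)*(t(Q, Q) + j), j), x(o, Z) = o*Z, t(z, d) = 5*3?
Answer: 123904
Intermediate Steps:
t(z, d) = 15
x(o, Z) = Z*o
v(j, Q) = j*(-4 + j)*(15 + j) (v(j, Q) = j*((j - 4)*(15 + j)) = j*((-4 + j)*(15 + j)) = j*(-4 + j)*(15 + j))
(100 + v(-3, 3))² = (100 - 3*(-60 + (-3)² + 11*(-3)))² = (100 - 3*(-60 + 9 - 33))² = (100 - 3*(-84))² = (100 + 252)² = 352² = 123904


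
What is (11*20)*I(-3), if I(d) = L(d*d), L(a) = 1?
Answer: 220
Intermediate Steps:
I(d) = 1
(11*20)*I(-3) = (11*20)*1 = 220*1 = 220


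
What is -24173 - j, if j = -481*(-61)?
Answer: -53514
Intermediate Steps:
j = 29341
-24173 - j = -24173 - 1*29341 = -24173 - 29341 = -53514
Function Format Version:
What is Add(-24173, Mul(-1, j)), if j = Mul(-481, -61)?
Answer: -53514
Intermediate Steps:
j = 29341
Add(-24173, Mul(-1, j)) = Add(-24173, Mul(-1, 29341)) = Add(-24173, -29341) = -53514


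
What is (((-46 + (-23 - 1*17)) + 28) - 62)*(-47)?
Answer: 5640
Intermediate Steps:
(((-46 + (-23 - 1*17)) + 28) - 62)*(-47) = (((-46 + (-23 - 17)) + 28) - 62)*(-47) = (((-46 - 40) + 28) - 62)*(-47) = ((-86 + 28) - 62)*(-47) = (-58 - 62)*(-47) = -120*(-47) = 5640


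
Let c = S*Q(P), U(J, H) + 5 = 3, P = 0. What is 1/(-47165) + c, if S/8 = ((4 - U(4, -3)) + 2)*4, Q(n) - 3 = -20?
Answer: -205262081/47165 ≈ -4352.0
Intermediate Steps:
U(J, H) = -2 (U(J, H) = -5 + 3 = -2)
Q(n) = -17 (Q(n) = 3 - 20 = -17)
S = 256 (S = 8*(((4 - 1*(-2)) + 2)*4) = 8*(((4 + 2) + 2)*4) = 8*((6 + 2)*4) = 8*(8*4) = 8*32 = 256)
c = -4352 (c = 256*(-17) = -4352)
1/(-47165) + c = 1/(-47165) - 4352 = -1/47165 - 4352 = -205262081/47165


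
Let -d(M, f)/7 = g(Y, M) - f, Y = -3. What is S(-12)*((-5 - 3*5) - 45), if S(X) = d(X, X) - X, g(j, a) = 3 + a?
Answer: 585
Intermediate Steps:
d(M, f) = -21 - 7*M + 7*f (d(M, f) = -7*((3 + M) - f) = -7*(3 + M - f) = -21 - 7*M + 7*f)
S(X) = -21 - X (S(X) = (-21 - 7*X + 7*X) - X = -21 - X)
S(-12)*((-5 - 3*5) - 45) = (-21 - 1*(-12))*((-5 - 3*5) - 45) = (-21 + 12)*((-5 - 15) - 45) = -9*(-20 - 45) = -9*(-65) = 585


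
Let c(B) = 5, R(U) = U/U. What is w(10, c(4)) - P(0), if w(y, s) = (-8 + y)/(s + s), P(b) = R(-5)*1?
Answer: -⅘ ≈ -0.80000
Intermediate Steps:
R(U) = 1
P(b) = 1 (P(b) = 1*1 = 1)
w(y, s) = (-8 + y)/(2*s) (w(y, s) = (-8 + y)/((2*s)) = (-8 + y)*(1/(2*s)) = (-8 + y)/(2*s))
w(10, c(4)) - P(0) = (½)*(-8 + 10)/5 - 1*1 = (½)*(⅕)*2 - 1 = ⅕ - 1 = -⅘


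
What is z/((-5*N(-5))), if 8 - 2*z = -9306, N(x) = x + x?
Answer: 4657/50 ≈ 93.140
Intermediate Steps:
N(x) = 2*x
z = 4657 (z = 4 - ½*(-9306) = 4 + 4653 = 4657)
z/((-5*N(-5))) = 4657/((-10*(-5))) = 4657/((-5*(-10))) = 4657/50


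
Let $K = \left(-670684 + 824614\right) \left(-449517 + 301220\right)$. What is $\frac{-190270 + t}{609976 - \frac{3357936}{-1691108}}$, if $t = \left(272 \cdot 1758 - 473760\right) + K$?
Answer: $- \frac{2412740043492182}{64471165709} \approx -37424.0$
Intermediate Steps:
$K = -22827357210$ ($K = 153930 \left(-148297\right) = -22827357210$)
$t = -22827352794$ ($t = \left(272 \cdot 1758 - 473760\right) - 22827357210 = \left(478176 - 473760\right) - 22827357210 = 4416 - 22827357210 = -22827352794$)
$\frac{-190270 + t}{609976 - \frac{3357936}{-1691108}} = \frac{-190270 - 22827352794}{609976 - \frac{3357936}{-1691108}} = - \frac{22827543064}{609976 - - \frac{839484}{422777}} = - \frac{22827543064}{609976 + \frac{839484}{422777}} = - \frac{22827543064}{\frac{257884662836}{422777}} = \left(-22827543064\right) \frac{422777}{257884662836} = - \frac{2412740043492182}{64471165709}$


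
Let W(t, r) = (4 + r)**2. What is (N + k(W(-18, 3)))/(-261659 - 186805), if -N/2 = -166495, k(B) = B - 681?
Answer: -55393/74744 ≈ -0.74110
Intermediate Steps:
k(B) = -681 + B
N = 332990 (N = -2*(-166495) = 332990)
(N + k(W(-18, 3)))/(-261659 - 186805) = (332990 + (-681 + (4 + 3)**2))/(-261659 - 186805) = (332990 + (-681 + 7**2))/(-448464) = (332990 + (-681 + 49))*(-1/448464) = (332990 - 632)*(-1/448464) = 332358*(-1/448464) = -55393/74744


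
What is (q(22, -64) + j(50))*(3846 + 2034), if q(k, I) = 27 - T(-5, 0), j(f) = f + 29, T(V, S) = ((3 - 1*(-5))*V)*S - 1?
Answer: 629160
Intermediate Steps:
T(V, S) = -1 + 8*S*V (T(V, S) = ((3 + 5)*V)*S - 1 = (8*V)*S - 1 = 8*S*V - 1 = -1 + 8*S*V)
j(f) = 29 + f
q(k, I) = 28 (q(k, I) = 27 - (-1 + 8*0*(-5)) = 27 - (-1 + 0) = 27 - 1*(-1) = 27 + 1 = 28)
(q(22, -64) + j(50))*(3846 + 2034) = (28 + (29 + 50))*(3846 + 2034) = (28 + 79)*5880 = 107*5880 = 629160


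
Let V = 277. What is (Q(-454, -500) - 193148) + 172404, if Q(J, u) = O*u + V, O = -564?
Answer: 261533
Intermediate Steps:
Q(J, u) = 277 - 564*u (Q(J, u) = -564*u + 277 = 277 - 564*u)
(Q(-454, -500) - 193148) + 172404 = ((277 - 564*(-500)) - 193148) + 172404 = ((277 + 282000) - 193148) + 172404 = (282277 - 193148) + 172404 = 89129 + 172404 = 261533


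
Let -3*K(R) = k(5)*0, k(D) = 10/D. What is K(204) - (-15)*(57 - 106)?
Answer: -735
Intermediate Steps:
K(R) = 0 (K(R) = -10/5*0/3 = -10*(1/5)*0/3 = -2*0/3 = -1/3*0 = 0)
K(204) - (-15)*(57 - 106) = 0 - (-15)*(57 - 106) = 0 - (-15)*(-49) = 0 - 1*735 = 0 - 735 = -735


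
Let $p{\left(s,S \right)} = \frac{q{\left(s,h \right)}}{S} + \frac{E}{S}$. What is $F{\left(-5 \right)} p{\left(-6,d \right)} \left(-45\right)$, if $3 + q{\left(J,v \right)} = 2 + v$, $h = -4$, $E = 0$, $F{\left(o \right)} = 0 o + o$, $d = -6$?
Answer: $\frac{375}{2} \approx 187.5$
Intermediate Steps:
$F{\left(o \right)} = o$ ($F{\left(o \right)} = 0 + o = o$)
$q{\left(J,v \right)} = -1 + v$ ($q{\left(J,v \right)} = -3 + \left(2 + v\right) = -1 + v$)
$p{\left(s,S \right)} = - \frac{5}{S}$ ($p{\left(s,S \right)} = \frac{-1 - 4}{S} + \frac{0}{S} = - \frac{5}{S} + 0 = - \frac{5}{S}$)
$F{\left(-5 \right)} p{\left(-6,d \right)} \left(-45\right) = - 5 \left(- \frac{5}{-6}\right) \left(-45\right) = - 5 \left(\left(-5\right) \left(- \frac{1}{6}\right)\right) \left(-45\right) = \left(-5\right) \frac{5}{6} \left(-45\right) = \left(- \frac{25}{6}\right) \left(-45\right) = \frac{375}{2}$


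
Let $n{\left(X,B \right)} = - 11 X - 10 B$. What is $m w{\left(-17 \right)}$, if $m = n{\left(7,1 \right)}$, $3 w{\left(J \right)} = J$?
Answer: $493$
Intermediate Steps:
$w{\left(J \right)} = \frac{J}{3}$
$m = -87$ ($m = \left(-11\right) 7 - 10 = -77 - 10 = -87$)
$m w{\left(-17 \right)} = - 87 \cdot \frac{1}{3} \left(-17\right) = \left(-87\right) \left(- \frac{17}{3}\right) = 493$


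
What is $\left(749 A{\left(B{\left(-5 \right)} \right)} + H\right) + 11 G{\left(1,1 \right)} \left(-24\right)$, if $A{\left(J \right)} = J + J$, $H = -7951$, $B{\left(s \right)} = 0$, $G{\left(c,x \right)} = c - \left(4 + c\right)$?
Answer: $-6895$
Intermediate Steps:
$G{\left(c,x \right)} = -4$
$A{\left(J \right)} = 2 J$
$\left(749 A{\left(B{\left(-5 \right)} \right)} + H\right) + 11 G{\left(1,1 \right)} \left(-24\right) = \left(749 \cdot 2 \cdot 0 - 7951\right) + 11 \left(-4\right) \left(-24\right) = \left(749 \cdot 0 - 7951\right) - -1056 = \left(0 - 7951\right) + 1056 = -7951 + 1056 = -6895$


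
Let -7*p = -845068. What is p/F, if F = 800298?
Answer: 60362/400149 ≈ 0.15085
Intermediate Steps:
p = 120724 (p = -1/7*(-845068) = 120724)
p/F = 120724/800298 = 120724*(1/800298) = 60362/400149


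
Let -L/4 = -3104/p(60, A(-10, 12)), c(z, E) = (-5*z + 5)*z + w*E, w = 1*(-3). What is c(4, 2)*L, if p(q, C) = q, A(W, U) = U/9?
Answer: -68288/5 ≈ -13658.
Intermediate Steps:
A(W, U) = U/9 (A(W, U) = U*(⅑) = U/9)
w = -3
c(z, E) = -3*E + z*(5 - 5*z) (c(z, E) = (-5*z + 5)*z - 3*E = (5 - 5*z)*z - 3*E = z*(5 - 5*z) - 3*E = -3*E + z*(5 - 5*z))
L = 3104/15 (L = -(-12416)/60 = -4*(-776/15) = 3104/15 ≈ 206.93)
c(4, 2)*L = (-5*4² - 3*2 + 5*4)*(3104/15) = (-5*16 - 6 + 20)*(3104/15) = (-80 - 6 + 20)*(3104/15) = -66*3104/15 = -68288/5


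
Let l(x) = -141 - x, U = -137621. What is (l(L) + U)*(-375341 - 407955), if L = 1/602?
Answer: 32480435880800/301 ≈ 1.0791e+11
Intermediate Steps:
L = 1/602 ≈ 0.0016611
(l(L) + U)*(-375341 - 407955) = ((-141 - 1*1/602) - 137621)*(-375341 - 407955) = ((-141 - 1/602) - 137621)*(-783296) = (-84883/602 - 137621)*(-783296) = -82932725/602*(-783296) = 32480435880800/301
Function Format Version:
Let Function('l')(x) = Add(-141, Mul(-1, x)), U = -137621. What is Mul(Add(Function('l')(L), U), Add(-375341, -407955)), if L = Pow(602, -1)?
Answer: Rational(32480435880800, 301) ≈ 1.0791e+11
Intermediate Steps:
L = Rational(1, 602) ≈ 0.0016611
Mul(Add(Function('l')(L), U), Add(-375341, -407955)) = Mul(Add(Add(-141, Mul(-1, Rational(1, 602))), -137621), Add(-375341, -407955)) = Mul(Add(Add(-141, Rational(-1, 602)), -137621), -783296) = Mul(Add(Rational(-84883, 602), -137621), -783296) = Mul(Rational(-82932725, 602), -783296) = Rational(32480435880800, 301)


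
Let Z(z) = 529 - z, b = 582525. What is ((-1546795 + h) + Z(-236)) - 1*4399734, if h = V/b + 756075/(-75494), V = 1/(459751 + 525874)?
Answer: -257719401830393412533881/43344970928718750 ≈ -5.9458e+6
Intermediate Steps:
V = 1/985625 ≈ 1.0146e-6
h = -434101370902658881/43344970928718750 (h = (1/985625)/582525 + 756075/(-75494) = (1/985625)*(1/582525) + 756075*(-1/75494) = 1/574151203125 - 756075/75494 = -434101370902658881/43344970928718750 ≈ -10.015)
((-1546795 + h) + Z(-236)) - 1*4399734 = ((-1546795 - 434101370902658881/43344970928718750) + (529 - 1*(-236))) - 1*4399734 = (-67046218409058421565131/43344970928718750 + (529 + 236)) - 4399734 = (-67046218409058421565131/43344970928718750 + 765) - 4399734 = -67013059506297951721381/43344970928718750 - 4399734 = -257719401830393412533881/43344970928718750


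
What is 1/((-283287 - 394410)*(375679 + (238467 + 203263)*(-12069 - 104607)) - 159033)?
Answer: 1/34927767266037264 ≈ 2.8631e-17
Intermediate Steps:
1/((-283287 - 394410)*(375679 + (238467 + 203263)*(-12069 - 104607)) - 159033) = 1/(-677697*(375679 + 441730*(-116676)) - 159033) = 1/(-677697*(375679 - 51539289480) - 159033) = 1/(-677697*(-51538913801) - 159033) = 1/(34927767266196297 - 159033) = 1/34927767266037264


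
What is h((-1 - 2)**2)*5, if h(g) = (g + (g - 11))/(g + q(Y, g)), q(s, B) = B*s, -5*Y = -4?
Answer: 175/81 ≈ 2.1605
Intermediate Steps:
Y = 4/5 (Y = -1/5*(-4) = 4/5 ≈ 0.80000)
h(g) = 5*(-11 + 2*g)/(9*g) (h(g) = (g + (g - 11))/(g + g*(4/5)) = (g + (-11 + g))/(g + 4*g/5) = (-11 + 2*g)/((9*g/5)) = (-11 + 2*g)*(5/(9*g)) = 5*(-11 + 2*g)/(9*g))
h((-1 - 2)**2)*5 = (5*(-11 + 2*(-1 - 2)**2)/(9*((-1 - 2)**2)))*5 = (5*(-11 + 2*(-3)**2)/(9*((-3)**2)))*5 = ((5/9)*(-11 + 2*9)/9)*5 = ((5/9)*(1/9)*(-11 + 18))*5 = ((5/9)*(1/9)*7)*5 = (35/81)*5 = 175/81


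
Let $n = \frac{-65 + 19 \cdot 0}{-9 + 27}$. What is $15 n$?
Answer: $- \frac{325}{6} \approx -54.167$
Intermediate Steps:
$n = - \frac{65}{18}$ ($n = \frac{-65 + 0}{18} = \left(-65\right) \frac{1}{18} = - \frac{65}{18} \approx -3.6111$)
$15 n = 15 \left(- \frac{65}{18}\right) = - \frac{325}{6}$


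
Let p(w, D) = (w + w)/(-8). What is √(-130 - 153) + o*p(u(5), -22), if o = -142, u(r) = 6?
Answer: 213 + I*√283 ≈ 213.0 + 16.823*I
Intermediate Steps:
p(w, D) = -w/4 (p(w, D) = (2*w)*(-⅛) = -w/4)
√(-130 - 153) + o*p(u(5), -22) = √(-130 - 153) - (-71)*6/2 = √(-283) - 142*(-3/2) = I*√283 + 213 = 213 + I*√283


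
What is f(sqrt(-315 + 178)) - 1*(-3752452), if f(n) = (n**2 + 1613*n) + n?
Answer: 3752315 + 1614*I*sqrt(137) ≈ 3.7523e+6 + 18891.0*I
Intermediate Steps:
f(n) = n**2 + 1614*n
f(sqrt(-315 + 178)) - 1*(-3752452) = sqrt(-315 + 178)*(1614 + sqrt(-315 + 178)) - 1*(-3752452) = sqrt(-137)*(1614 + sqrt(-137)) + 3752452 = (I*sqrt(137))*(1614 + I*sqrt(137)) + 3752452 = I*sqrt(137)*(1614 + I*sqrt(137)) + 3752452 = 3752452 + I*sqrt(137)*(1614 + I*sqrt(137))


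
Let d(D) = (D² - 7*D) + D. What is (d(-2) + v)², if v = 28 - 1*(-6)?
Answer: 2500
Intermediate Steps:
v = 34 (v = 28 + 6 = 34)
d(D) = D² - 6*D
(d(-2) + v)² = (-2*(-6 - 2) + 34)² = (-2*(-8) + 34)² = (16 + 34)² = 50² = 2500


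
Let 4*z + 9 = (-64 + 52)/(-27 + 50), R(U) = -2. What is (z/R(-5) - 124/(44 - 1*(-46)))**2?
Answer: 2411809/68558400 ≈ 0.035179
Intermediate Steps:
z = -219/92 (z = -9/4 + ((-64 + 52)/(-27 + 50))/4 = -9/4 + (-12/23)/4 = -9/4 + (-12*1/23)/4 = -9/4 + (1/4)*(-12/23) = -9/4 - 3/23 = -219/92 ≈ -2.3804)
(z/R(-5) - 124/(44 - 1*(-46)))**2 = (-219/92/(-2) - 124/(44 - 1*(-46)))**2 = (-219/92*(-1/2) - 124/(44 + 46))**2 = (219/184 - 124/90)**2 = (219/184 - 124*1/90)**2 = (219/184 - 62/45)**2 = (-1553/8280)**2 = 2411809/68558400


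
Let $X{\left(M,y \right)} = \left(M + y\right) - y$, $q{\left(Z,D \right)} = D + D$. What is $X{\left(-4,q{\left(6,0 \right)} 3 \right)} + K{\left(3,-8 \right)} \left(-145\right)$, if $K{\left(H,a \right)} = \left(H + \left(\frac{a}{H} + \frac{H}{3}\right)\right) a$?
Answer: $\frac{4628}{3} \approx 1542.7$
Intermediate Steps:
$q{\left(Z,D \right)} = 2 D$
$K{\left(H,a \right)} = a \left(\frac{4 H}{3} + \frac{a}{H}\right)$ ($K{\left(H,a \right)} = \left(H + \left(\frac{a}{H} + H \frac{1}{3}\right)\right) a = \left(H + \left(\frac{a}{H} + \frac{H}{3}\right)\right) a = \left(H + \left(\frac{H}{3} + \frac{a}{H}\right)\right) a = \left(\frac{4 H}{3} + \frac{a}{H}\right) a = a \left(\frac{4 H}{3} + \frac{a}{H}\right)$)
$X{\left(M,y \right)} = M$
$X{\left(-4,q{\left(6,0 \right)} 3 \right)} + K{\left(3,-8 \right)} \left(-145\right) = -4 + \left(\frac{\left(-8\right)^{2}}{3} + \frac{4}{3} \cdot 3 \left(-8\right)\right) \left(-145\right) = -4 + \left(\frac{1}{3} \cdot 64 - 32\right) \left(-145\right) = -4 + \left(\frac{64}{3} - 32\right) \left(-145\right) = -4 - - \frac{4640}{3} = -4 + \frac{4640}{3} = \frac{4628}{3}$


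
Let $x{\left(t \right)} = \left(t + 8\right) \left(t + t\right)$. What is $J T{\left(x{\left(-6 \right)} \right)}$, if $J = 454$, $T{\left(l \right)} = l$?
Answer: $-10896$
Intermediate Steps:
$x{\left(t \right)} = 2 t \left(8 + t\right)$ ($x{\left(t \right)} = \left(8 + t\right) 2 t = 2 t \left(8 + t\right)$)
$J T{\left(x{\left(-6 \right)} \right)} = 454 \cdot 2 \left(-6\right) \left(8 - 6\right) = 454 \cdot 2 \left(-6\right) 2 = 454 \left(-24\right) = -10896$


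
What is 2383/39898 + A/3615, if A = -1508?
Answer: -51551639/144231270 ≈ -0.35742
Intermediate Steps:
2383/39898 + A/3615 = 2383/39898 - 1508/3615 = -51551639/144231270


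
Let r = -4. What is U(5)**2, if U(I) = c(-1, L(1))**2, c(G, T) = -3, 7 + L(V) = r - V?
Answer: 81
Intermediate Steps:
L(V) = -11 - V (L(V) = -7 + (-4 - V) = -11 - V)
U(I) = 9 (U(I) = (-3)**2 = 9)
U(5)**2 = 9**2 = 81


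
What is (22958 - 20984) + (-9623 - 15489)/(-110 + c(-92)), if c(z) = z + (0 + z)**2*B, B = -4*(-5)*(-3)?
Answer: 501450010/254021 ≈ 1974.0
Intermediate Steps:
B = -60 (B = 20*(-3) = -60)
c(z) = z - 60*z**2 (c(z) = z + (0 + z)**2*(-60) = z + z**2*(-60) = z - 60*z**2)
(22958 - 20984) + (-9623 - 15489)/(-110 + c(-92)) = (22958 - 20984) + (-9623 - 15489)/(-110 - 92*(1 - 60*(-92))) = 1974 - 25112/(-110 - 92*(1 + 5520)) = 1974 - 25112/(-110 - 92*5521) = 1974 - 25112/(-110 - 507932) = 1974 - 25112/(-508042) = 1974 - 25112*(-1/508042) = 1974 + 12556/254021 = 501450010/254021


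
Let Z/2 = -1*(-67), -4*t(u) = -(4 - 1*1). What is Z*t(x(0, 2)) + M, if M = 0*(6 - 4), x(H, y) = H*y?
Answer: 201/2 ≈ 100.50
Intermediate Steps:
t(u) = 3/4 (t(u) = -(-1)*(4 - 1*1)/4 = -(-1)*(4 - 1)/4 = -(-1)*3/4 = -1/4*(-3) = 3/4)
M = 0 (M = 0*2 = 0)
Z = 134 (Z = 2*(-1*(-67)) = 2*67 = 134)
Z*t(x(0, 2)) + M = 134*(3/4) + 0 = 201/2 + 0 = 201/2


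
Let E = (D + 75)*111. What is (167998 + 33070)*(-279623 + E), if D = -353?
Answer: -62427793708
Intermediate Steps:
E = -30858 (E = (-353 + 75)*111 = -278*111 = -30858)
(167998 + 33070)*(-279623 + E) = (167998 + 33070)*(-279623 - 30858) = 201068*(-310481) = -62427793708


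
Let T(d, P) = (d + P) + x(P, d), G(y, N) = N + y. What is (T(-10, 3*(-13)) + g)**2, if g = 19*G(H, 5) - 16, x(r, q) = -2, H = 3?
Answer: 7225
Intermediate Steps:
T(d, P) = -2 + P + d (T(d, P) = (d + P) - 2 = (P + d) - 2 = -2 + P + d)
g = 136 (g = 19*(5 + 3) - 16 = 19*8 - 16 = 152 - 16 = 136)
(T(-10, 3*(-13)) + g)**2 = ((-2 + 3*(-13) - 10) + 136)**2 = ((-2 - 39 - 10) + 136)**2 = (-51 + 136)**2 = 85**2 = 7225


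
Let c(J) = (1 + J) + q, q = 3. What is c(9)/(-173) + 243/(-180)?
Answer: -4931/3460 ≈ -1.4251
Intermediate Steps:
c(J) = 4 + J (c(J) = (1 + J) + 3 = 4 + J)
c(9)/(-173) + 243/(-180) = (4 + 9)/(-173) + 243/(-180) = 13*(-1/173) + 243*(-1/180) = -13/173 - 27/20 = -4931/3460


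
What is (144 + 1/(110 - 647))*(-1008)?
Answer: -25981872/179 ≈ -1.4515e+5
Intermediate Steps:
(144 + 1/(110 - 647))*(-1008) = (144 + 1/(-537))*(-1008) = (144 - 1/537)*(-1008) = (77327/537)*(-1008) = -25981872/179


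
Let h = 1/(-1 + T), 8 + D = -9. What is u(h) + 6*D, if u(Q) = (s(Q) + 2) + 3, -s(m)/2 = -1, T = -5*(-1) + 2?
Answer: -95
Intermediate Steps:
D = -17 (D = -8 - 9 = -17)
T = 7 (T = 5 + 2 = 7)
s(m) = 2 (s(m) = -2*(-1) = 2)
h = ⅙ (h = 1/(-1 + 7) = 1/6 = ⅙ ≈ 0.16667)
u(Q) = 7 (u(Q) = (2 + 2) + 3 = 4 + 3 = 7)
u(h) + 6*D = 7 + 6*(-17) = 7 - 102 = -95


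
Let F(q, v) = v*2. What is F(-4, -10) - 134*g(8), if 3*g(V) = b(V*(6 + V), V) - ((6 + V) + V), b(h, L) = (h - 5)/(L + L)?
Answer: 15935/24 ≈ 663.96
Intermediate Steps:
F(q, v) = 2*v
b(h, L) = (-5 + h)/(2*L) (b(h, L) = (-5 + h)/((2*L)) = (-5 + h)*(1/(2*L)) = (-5 + h)/(2*L))
g(V) = -2 - 2*V/3 + (-5 + V*(6 + V))/(6*V) (g(V) = ((-5 + V*(6 + V))/(2*V) - ((6 + V) + V))/3 = ((-5 + V*(6 + V))/(2*V) - (6 + 2*V))/3 = ((-5 + V*(6 + V))/(2*V) + (-6 - 2*V))/3 = (-6 - 2*V + (-5 + V*(6 + V))/(2*V))/3 = -2 - 2*V/3 + (-5 + V*(6 + V))/(6*V))
F(-4, -10) - 134*g(8) = 2*(-10) - 134*(-1 - ⅚/8 - ½*8) = -20 - 134*(-1 - ⅚*⅛ - 4) = -20 - 134*(-1 - 5/48 - 4) = -20 - 134*(-245/48) = -20 + 16415/24 = 15935/24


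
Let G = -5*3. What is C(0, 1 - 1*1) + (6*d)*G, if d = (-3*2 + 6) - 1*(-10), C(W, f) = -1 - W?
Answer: -901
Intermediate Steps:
d = 10 (d = (-6 + 6) + 10 = 0 + 10 = 10)
G = -15
C(0, 1 - 1*1) + (6*d)*G = (-1 - 1*0) + (6*10)*(-15) = (-1 + 0) + 60*(-15) = -1 - 900 = -901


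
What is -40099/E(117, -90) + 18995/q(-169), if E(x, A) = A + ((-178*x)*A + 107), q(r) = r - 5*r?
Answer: 35576304291/1267065332 ≈ 28.078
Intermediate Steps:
q(r) = -4*r
E(x, A) = 107 + A - 178*A*x (E(x, A) = A + (-178*A*x + 107) = A + (107 - 178*A*x) = 107 + A - 178*A*x)
-40099/E(117, -90) + 18995/q(-169) = -40099/(107 - 90 - 178*(-90)*117) + 18995/((-4*(-169))) = -40099/(107 - 90 + 1874340) + 18995/676 = -40099/1874357 + 18995*(1/676) = -40099*1/1874357 + 18995/676 = -40099/1874357 + 18995/676 = 35576304291/1267065332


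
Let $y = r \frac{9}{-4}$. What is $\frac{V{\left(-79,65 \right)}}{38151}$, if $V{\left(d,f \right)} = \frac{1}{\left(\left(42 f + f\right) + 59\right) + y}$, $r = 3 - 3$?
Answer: $\frac{1}{108882954} \approx 9.1842 \cdot 10^{-9}$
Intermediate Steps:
$r = 0$ ($r = 3 - 3 = 0$)
$y = 0$ ($y = 0 \frac{9}{-4} = 0 \cdot 9 \left(- \frac{1}{4}\right) = 0 \left(- \frac{9}{4}\right) = 0$)
$V{\left(d,f \right)} = \frac{1}{59 + 43 f}$ ($V{\left(d,f \right)} = \frac{1}{\left(\left(42 f + f\right) + 59\right) + 0} = \frac{1}{\left(43 f + 59\right) + 0} = \frac{1}{\left(59 + 43 f\right) + 0} = \frac{1}{59 + 43 f}$)
$\frac{V{\left(-79,65 \right)}}{38151} = \frac{1}{\left(59 + 43 \cdot 65\right) 38151} = \frac{1}{59 + 2795} \cdot \frac{1}{38151} = \frac{1}{2854} \cdot \frac{1}{38151} = \frac{1}{108882954}$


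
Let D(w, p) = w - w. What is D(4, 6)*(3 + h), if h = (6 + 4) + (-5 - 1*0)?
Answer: 0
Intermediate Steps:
D(w, p) = 0
h = 5 (h = 10 + (-5 + 0) = 10 - 5 = 5)
D(4, 6)*(3 + h) = 0*(3 + 5) = 0*8 = 0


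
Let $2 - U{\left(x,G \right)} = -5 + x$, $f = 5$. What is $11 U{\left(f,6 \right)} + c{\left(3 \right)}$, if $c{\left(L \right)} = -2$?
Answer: $20$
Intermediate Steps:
$U{\left(x,G \right)} = 7 - x$ ($U{\left(x,G \right)} = 2 - \left(-5 + x\right) = 7 - x$)
$11 U{\left(f,6 \right)} + c{\left(3 \right)} = 11 \left(7 - 5\right) - 2 = 11 \cdot 2 - 2 = 22 - 2 = 20$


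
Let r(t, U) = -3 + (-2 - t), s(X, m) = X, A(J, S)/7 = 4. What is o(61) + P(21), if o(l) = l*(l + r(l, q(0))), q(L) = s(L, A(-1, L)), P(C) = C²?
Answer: 136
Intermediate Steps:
A(J, S) = 28 (A(J, S) = 7*4 = 28)
q(L) = L
r(t, U) = -5 - t
o(l) = -5*l (o(l) = l*(l + (-5 - l)) = l*(-5) = -5*l)
o(61) + P(21) = -5*61 + 21² = -305 + 441 = 136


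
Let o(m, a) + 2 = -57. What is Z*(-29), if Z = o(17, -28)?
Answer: 1711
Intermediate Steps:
o(m, a) = -59 (o(m, a) = -2 - 57 = -59)
Z = -59
Z*(-29) = -59*(-29) = 1711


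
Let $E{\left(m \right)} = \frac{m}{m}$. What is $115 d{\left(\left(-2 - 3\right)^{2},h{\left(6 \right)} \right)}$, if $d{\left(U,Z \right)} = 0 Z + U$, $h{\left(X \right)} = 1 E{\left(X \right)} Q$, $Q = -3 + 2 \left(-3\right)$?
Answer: $2875$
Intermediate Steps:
$Q = -9$ ($Q = -3 - 6 = -9$)
$E{\left(m \right)} = 1$
$h{\left(X \right)} = -9$ ($h{\left(X \right)} = 1 \cdot 1 \left(-9\right) = 1 \left(-9\right) = -9$)
$d{\left(U,Z \right)} = U$ ($d{\left(U,Z \right)} = 0 + U = U$)
$115 d{\left(\left(-2 - 3\right)^{2},h{\left(6 \right)} \right)} = 115 \left(-2 - 3\right)^{2} = 115 \left(-5\right)^{2} = 115 \cdot 25 = 2875$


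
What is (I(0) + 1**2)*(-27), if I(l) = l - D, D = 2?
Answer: 27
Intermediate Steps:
I(l) = -2 + l (I(l) = l - 1*2 = l - 2 = -2 + l)
(I(0) + 1**2)*(-27) = ((-2 + 0) + 1**2)*(-27) = (-2 + 1)*(-27) = -1*(-27) = 27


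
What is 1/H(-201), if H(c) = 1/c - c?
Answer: 201/40400 ≈ 0.0049752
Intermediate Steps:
1/H(-201) = 1/(1/(-201) - 1*(-201)) = 1/(-1/201 + 201) = 1/(40400/201) = 201/40400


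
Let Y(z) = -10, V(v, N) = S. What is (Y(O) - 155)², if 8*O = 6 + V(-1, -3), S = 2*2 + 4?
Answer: 27225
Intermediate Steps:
S = 8 (S = 4 + 4 = 8)
V(v, N) = 8
O = 7/4 (O = (6 + 8)/8 = (⅛)*14 = 7/4 ≈ 1.7500)
(Y(O) - 155)² = (-10 - 155)² = (-165)² = 27225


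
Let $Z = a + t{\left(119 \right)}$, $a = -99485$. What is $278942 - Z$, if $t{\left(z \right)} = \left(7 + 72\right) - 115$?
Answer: $378463$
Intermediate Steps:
$t{\left(z \right)} = -36$ ($t{\left(z \right)} = 79 - 115 = -36$)
$Z = -99521$ ($Z = -99485 - 36 = -99521$)
$278942 - Z = 278942 - -99521 = 278942 + 99521 = 378463$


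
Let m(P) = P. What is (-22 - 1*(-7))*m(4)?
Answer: -60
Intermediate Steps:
(-22 - 1*(-7))*m(4) = (-22 - 1*(-7))*4 = (-22 + 7)*4 = -15*4 = -60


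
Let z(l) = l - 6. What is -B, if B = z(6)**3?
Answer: 0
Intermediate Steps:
z(l) = -6 + l
B = 0 (B = (-6 + 6)**3 = 0**3 = 0)
-B = -1*0 = 0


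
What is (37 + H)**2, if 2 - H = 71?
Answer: 1024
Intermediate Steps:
H = -69 (H = 2 - 1*71 = 2 - 71 = -69)
(37 + H)**2 = (37 - 69)**2 = (-32)**2 = 1024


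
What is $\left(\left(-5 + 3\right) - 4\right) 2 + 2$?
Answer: $-10$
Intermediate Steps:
$\left(\left(-5 + 3\right) - 4\right) 2 + 2 = \left(-2 - 4\right) 2 + 2 = \left(-6\right) 2 + 2 = -12 + 2 = -10$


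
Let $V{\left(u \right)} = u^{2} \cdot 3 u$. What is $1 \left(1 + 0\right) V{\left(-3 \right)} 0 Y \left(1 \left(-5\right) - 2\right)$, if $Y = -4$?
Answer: $0$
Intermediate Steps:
$V{\left(u \right)} = 3 u^{3}$ ($V{\left(u \right)} = 3 u^{2} u = 3 u^{3}$)
$1 \left(1 + 0\right) V{\left(-3 \right)} 0 Y \left(1 \left(-5\right) - 2\right) = 1 \left(1 + 0\right) 3 \left(-3\right)^{3} \cdot 0 \left(-4\right) \left(1 \left(-5\right) - 2\right) = 1 \cdot 1 \cdot 3 \left(-27\right) 0 \left(-5 - 2\right) = 1 \left(\left(-81\right) 0\right) \left(-7\right) = 1 \cdot 0 \left(-7\right) = 0 \left(-7\right) = 0$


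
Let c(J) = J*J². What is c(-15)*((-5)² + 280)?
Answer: -1029375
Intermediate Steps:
c(J) = J³
c(-15)*((-5)² + 280) = (-15)³*((-5)² + 280) = -3375*(25 + 280) = -3375*305 = -1029375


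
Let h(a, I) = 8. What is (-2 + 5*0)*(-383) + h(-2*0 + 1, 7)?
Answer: 774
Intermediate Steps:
(-2 + 5*0)*(-383) + h(-2*0 + 1, 7) = (-2 + 5*0)*(-383) + 8 = (-2 + 0)*(-383) + 8 = -2*(-383) + 8 = 766 + 8 = 774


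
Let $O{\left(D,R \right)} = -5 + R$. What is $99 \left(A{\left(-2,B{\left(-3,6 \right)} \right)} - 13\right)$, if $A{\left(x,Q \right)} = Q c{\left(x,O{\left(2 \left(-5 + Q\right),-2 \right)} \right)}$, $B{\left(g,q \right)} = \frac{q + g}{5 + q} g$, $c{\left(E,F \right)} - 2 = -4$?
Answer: $-1125$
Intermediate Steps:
$c{\left(E,F \right)} = -2$ ($c{\left(E,F \right)} = 2 - 4 = -2$)
$B{\left(g,q \right)} = \frac{g \left(g + q\right)}{5 + q}$ ($B{\left(g,q \right)} = \frac{g + q}{5 + q} g = \frac{g \left(g + q\right)}{5 + q}$)
$A{\left(x,Q \right)} = - 2 Q$ ($A{\left(x,Q \right)} = Q \left(-2\right) = - 2 Q$)
$99 \left(A{\left(-2,B{\left(-3,6 \right)} \right)} - 13\right) = 99 \left(- 2 \left(- \frac{3 \left(-3 + 6\right)}{5 + 6}\right) - 13\right) = 99 \left(- 2 \left(\left(-3\right) \frac{1}{11} \cdot 3\right) - 13\right) = 99 \left(\left(-2\right) \left(- \frac{9}{11}\right) - 13\right) = 99 \left(\frac{18}{11} - 13\right) = 99 \left(- \frac{125}{11}\right) = -1125$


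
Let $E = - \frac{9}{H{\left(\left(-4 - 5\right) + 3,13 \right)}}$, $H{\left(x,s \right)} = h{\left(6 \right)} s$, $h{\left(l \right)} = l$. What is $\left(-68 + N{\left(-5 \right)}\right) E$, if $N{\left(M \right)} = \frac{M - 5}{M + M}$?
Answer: $\frac{201}{26} \approx 7.7308$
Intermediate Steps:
$N{\left(M \right)} = \frac{-5 + M}{2 M}$
$H{\left(x,s \right)} = 6 s$
$E = - \frac{3}{26}$ ($E = - \frac{9}{6 \cdot 13} = - \frac{9}{78} = \left(-9\right) \frac{1}{78} = - \frac{3}{26} \approx -0.11538$)
$\left(-68 + N{\left(-5 \right)}\right) E = \left(-68 + \frac{-5 - 5}{2 \left(-5\right)}\right) \left(- \frac{3}{26}\right) = \left(-68 + \frac{1}{2} \left(- \frac{1}{5}\right) \left(-10\right)\right) \left(- \frac{3}{26}\right) = \left(-68 + 1\right) \left(- \frac{3}{26}\right) = \left(-67\right) \left(- \frac{3}{26}\right) = \frac{201}{26}$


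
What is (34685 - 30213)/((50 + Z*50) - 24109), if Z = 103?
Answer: -4472/18909 ≈ -0.23650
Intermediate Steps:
(34685 - 30213)/((50 + Z*50) - 24109) = (34685 - 30213)/((50 + 103*50) - 24109) = 4472/((50 + 5150) - 24109) = 4472/(5200 - 24109) = 4472/(-18909) = 4472*(-1/18909) = -4472/18909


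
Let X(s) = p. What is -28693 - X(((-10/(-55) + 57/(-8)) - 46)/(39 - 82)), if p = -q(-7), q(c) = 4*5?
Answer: -28673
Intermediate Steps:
q(c) = 20
p = -20 (p = -1*20 = -20)
X(s) = -20
-28693 - X(((-10/(-55) + 57/(-8)) - 46)/(39 - 82)) = -28693 - 1*(-20) = -28693 + 20 = -28673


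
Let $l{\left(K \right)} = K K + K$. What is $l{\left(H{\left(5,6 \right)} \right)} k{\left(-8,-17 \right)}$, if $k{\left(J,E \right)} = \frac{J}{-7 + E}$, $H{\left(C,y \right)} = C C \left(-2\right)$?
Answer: $\frac{2450}{3} \approx 816.67$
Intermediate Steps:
$H{\left(C,y \right)} = - 2 C^{2}$ ($H{\left(C,y \right)} = C^{2} \left(-2\right) = - 2 C^{2}$)
$l{\left(K \right)} = K + K^{2}$ ($l{\left(K \right)} = K^{2} + K = K + K^{2}$)
$l{\left(H{\left(5,6 \right)} \right)} k{\left(-8,-17 \right)} = - 2 \cdot 5^{2} \left(1 - 2 \cdot 5^{2}\right) \left(- \frac{8}{-7 - 17}\right) = \left(-2\right) 25 \left(1 - 50\right) \left(- \frac{8}{-24}\right) = - 50 \left(1 - 50\right) \left(\left(-8\right) \left(- \frac{1}{24}\right)\right) = \left(-50\right) \left(-49\right) \frac{1}{3} = 2450 \cdot \frac{1}{3} = \frac{2450}{3}$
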